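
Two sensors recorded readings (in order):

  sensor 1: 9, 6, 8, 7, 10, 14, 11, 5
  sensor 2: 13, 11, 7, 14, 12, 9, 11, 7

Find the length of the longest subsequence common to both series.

Let dp[i][j] be the LCS length of the first i values of sensor 1 and the first j values of sensor 2. dp[i][j] = dp[i-1][j-1]+1 when the i-th and j-th values match, else max(dp[i-1][j], dp[i][j-1]).
    · 13 11  7 14 12  9 11  7
 ·  0  0  0  0  0  0  0  0  0
 9  0  0  0  0  0  0  1  1  1
 6  0  0  0  0  0  0  1  1  1
 8  0  0  0  0  0  0  1  1  1
 7  0  0  0  1  1  1  1  1  2
10  0  0  0  1  1  1  1  1  2
14  0  0  0  1  2  2  2  2  2
11  0  0  1  1  2  2  2  3  3
 5  0  0  1  1  2  2  2  3  3
dp[8][8] = 3. One LCS (by backtracking along matches): 7, 14, 11.

3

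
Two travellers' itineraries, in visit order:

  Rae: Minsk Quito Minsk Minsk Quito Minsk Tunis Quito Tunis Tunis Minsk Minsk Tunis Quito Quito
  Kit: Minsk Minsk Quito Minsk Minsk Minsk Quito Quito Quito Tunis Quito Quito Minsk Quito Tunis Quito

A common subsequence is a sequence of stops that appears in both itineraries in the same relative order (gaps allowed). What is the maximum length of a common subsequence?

10

Match Minsk [1,2] → Quito [2,3] → Minsk [3,5] → Minsk [4,6] → Quito [5,9] → Tunis [7,10] → Quito [8,12] → Minsk [11,13] → Tunis [13,15] → Quito [15,16] — 10 stops in the same relative order in both. Since dp[15][16] = 10, nothing longer is possible.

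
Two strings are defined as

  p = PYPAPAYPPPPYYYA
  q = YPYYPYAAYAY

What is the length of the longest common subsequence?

7

Taking P [1,2], then Y [2,4], then P [3,5], then A [4,7], then A [6,8], then Y [7,9], then Y [14,11] gives a common subsequence of length 7. The LCS DP gives dp[15][11] = 7, so this is optimal.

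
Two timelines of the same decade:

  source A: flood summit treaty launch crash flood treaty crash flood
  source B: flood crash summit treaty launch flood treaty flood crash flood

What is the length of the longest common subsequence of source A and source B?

8

Pick flood [1,1], then summit [2,3], then treaty [3,4], then launch [4,5], then flood [6,6], then treaty [7,7], then crash [8,9], then flood [9,10]; all 8 events appear in both, in order. Since dp[9][10] = 8, nothing longer is possible.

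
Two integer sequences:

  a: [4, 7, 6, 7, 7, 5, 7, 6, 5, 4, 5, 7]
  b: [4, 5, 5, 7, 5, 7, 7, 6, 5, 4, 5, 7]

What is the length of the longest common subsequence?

9

Let dp[i][j] be the LCS length of the first i values of a and the first j values of b. dp[i][j] = dp[i-1][j-1]+1 when the i-th and j-th values match, else max(dp[i-1][j], dp[i][j-1]).
    ·  4  5  5  7  5  7  7  6  5  4  5  7
 ·  0  0  0  0  0  0  0  0  0  0  0  0  0
 4  0  1  1  1  1  1  1  1  1  1  1  1  1
 7  0  1  1  1  2  2  2  2  2  2  2  2  2
 6  0  1  1  1  2  2  2  2  3  3  3  3  3
 7  0  1  1  1  2  2  3  3  3  3  3  3  4
 7  0  1  1  1  2  2  3  4  4  4  4  4  4
 5  0  1  2  2  2  3  3  4  4  5  5  5  5
 7  0  1  2  2  3  3  4  4  4  5  5  5  6
 6  0  1  2  2  3  3  4  4  5  5  5  5  6
 5  0  1  2  3  3  4  4  4  5  6  6  6  6
 4  0  1  2  3  3  4  4  4  5  6  7  7  7
 5  0  1  2  3  3  4  4  4  5  6  7  8  8
 7  0  1  2  3  4  4  5  5  5  6  7  8  9
dp[12][12] = 9. One LCS (by backtracking along matches): 4, 7, 7, 7, 6, 5, 4, 5, 7.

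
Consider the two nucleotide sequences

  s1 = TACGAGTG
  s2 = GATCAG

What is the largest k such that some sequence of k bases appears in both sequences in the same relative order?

4

One common subsequence of length 4: T [1,3]; then C [3,4]; then A [5,5]; then G [8,6]. The LCS DP gives dp[8][6] = 4, so this is optimal.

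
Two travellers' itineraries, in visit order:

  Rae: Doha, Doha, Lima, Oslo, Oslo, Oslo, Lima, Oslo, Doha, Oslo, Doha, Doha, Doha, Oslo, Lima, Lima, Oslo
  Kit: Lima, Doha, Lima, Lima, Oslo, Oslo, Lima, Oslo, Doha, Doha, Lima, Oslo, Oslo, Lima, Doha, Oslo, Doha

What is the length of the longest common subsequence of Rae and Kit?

Taking Doha [1,2], Lima [3,4], Oslo [5,5], Oslo [6,6], Lima [7,7], Oslo [8,8], Doha [9,10], Oslo [10,12], Oslo [14,13], Lima [15,14], Oslo [17,16] gives a common subsequence of length 11, and the DP table's final entry dp[17][17] is also 11, so no common subsequence is longer.

11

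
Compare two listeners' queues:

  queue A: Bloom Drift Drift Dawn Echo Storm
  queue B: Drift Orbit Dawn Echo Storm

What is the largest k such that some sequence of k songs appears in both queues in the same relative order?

Taking Drift (queue A #2, queue B #1), then Dawn (queue A #4, queue B #3), then Echo (queue A #5, queue B #4), then Storm (queue A #6, queue B #5) gives a common subsequence of length 4. The LCS DP gives dp[6][5] = 4, so this is optimal.

4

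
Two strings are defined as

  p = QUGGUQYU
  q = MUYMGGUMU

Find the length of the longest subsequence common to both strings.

Match U [2,2]; then G [3,5]; then G [4,6]; then U [5,7]; then U [8,9] — 5 characters in the same relative order in both, and the DP table's final entry dp[8][9] is also 5, so no common subsequence is longer.

5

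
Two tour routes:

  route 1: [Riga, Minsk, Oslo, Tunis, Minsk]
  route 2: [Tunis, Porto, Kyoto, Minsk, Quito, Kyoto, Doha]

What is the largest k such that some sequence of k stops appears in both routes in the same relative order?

Match Tunis [4,1], Minsk [5,4] — 2 stops in the same relative order in both. Since dp[5][7] = 2, nothing longer is possible.

2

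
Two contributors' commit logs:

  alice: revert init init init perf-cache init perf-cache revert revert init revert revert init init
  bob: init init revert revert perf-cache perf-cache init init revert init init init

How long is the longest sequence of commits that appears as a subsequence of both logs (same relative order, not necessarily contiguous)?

Match init (alice #2, bob #1); then init (alice #3, bob #2); then init (alice #4, bob #7); then init (alice #6, bob #8); then revert (alice #9, bob #9); then init (alice #10, bob #10); then init (alice #13, bob #11); then init (alice #14, bob #12) — 8 commits in the same relative order in both. The LCS DP gives dp[14][12] = 8, so this is optimal.

8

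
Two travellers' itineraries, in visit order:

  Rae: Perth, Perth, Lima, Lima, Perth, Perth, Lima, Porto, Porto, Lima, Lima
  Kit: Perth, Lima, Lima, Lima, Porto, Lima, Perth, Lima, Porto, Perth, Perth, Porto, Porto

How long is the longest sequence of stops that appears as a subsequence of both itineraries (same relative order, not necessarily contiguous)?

7

Pick Perth [1,1] → Perth [2,7] → Lima [3,8] → Perth [5,10] → Perth [6,11] → Porto [8,12] → Porto [9,13]; all 7 stops appear in both, in order. Since dp[11][13] = 7, nothing longer is possible.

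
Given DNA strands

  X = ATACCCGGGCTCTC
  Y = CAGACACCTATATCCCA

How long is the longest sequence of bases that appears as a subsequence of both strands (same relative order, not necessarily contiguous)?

8

Match A (X #1, Y #2), then A (X #3, Y #4), then C (X #4, Y #5), then C (X #5, Y #7), then C (X #6, Y #8), then C (X #10, Y #14), then C (X #12, Y #15), then C (X #14, Y #16) — 8 bases in the same relative order in both. The LCS DP gives dp[14][17] = 8, so this is optimal.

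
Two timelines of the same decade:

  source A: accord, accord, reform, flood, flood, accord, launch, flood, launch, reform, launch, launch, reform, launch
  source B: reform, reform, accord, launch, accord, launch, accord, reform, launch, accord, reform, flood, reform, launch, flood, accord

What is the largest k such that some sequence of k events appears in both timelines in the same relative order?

Taking reform (source A #3, source B #2), then accord (source A #6, source B #3), then launch (source A #7, source B #4), then launch (source A #9, source B #6), then reform (source A #10, source B #8), then launch (source A #11, source B #9), then reform (source A #13, source B #13), then launch (source A #14, source B #14) gives a common subsequence of length 8. dp[14][16] = 8 confirms this is the maximum.

8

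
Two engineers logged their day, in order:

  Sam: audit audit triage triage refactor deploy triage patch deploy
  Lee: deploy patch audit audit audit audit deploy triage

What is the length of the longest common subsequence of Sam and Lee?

Taking audit (Sam #1, Lee #5), audit (Sam #2, Lee #6), deploy (Sam #6, Lee #7), triage (Sam #7, Lee #8) gives a common subsequence of length 4. dp[9][8] = 4 confirms this is the maximum.

4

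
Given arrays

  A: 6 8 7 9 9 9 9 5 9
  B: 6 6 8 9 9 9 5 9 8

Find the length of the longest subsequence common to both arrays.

7

Let dp[i][j] be the LCS length of the first i values of A and the first j values of B. dp[i][j] = dp[i-1][j-1]+1 when the i-th and j-th values match, else max(dp[i-1][j], dp[i][j-1]).
    ·  6  6  8  9  9  9  5  9  8
 ·  0  0  0  0  0  0  0  0  0  0
 6  0  1  1  1  1  1  1  1  1  1
 8  0  1  1  2  2  2  2  2  2  2
 7  0  1  1  2  2  2  2  2  2  2
 9  0  1  1  2  3  3  3  3  3  3
 9  0  1  1  2  3  4  4  4  4  4
 9  0  1  1  2  3  4  5  5  5  5
 9  0  1  1  2  3  4  5  5  6  6
 5  0  1  1  2  3  4  5  6  6  6
 9  0  1  1  2  3  4  5  6  7  7
dp[9][9] = 7. One LCS (by backtracking along matches): 6, 8, 9, 9, 9, 5, 9.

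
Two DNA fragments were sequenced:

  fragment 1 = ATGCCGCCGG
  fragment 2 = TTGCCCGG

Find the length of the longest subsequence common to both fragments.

7

Let dp[i][j] be the LCS length of the first i bases of fragment 1 and the first j bases of fragment 2. dp[i][j] = dp[i-1][j-1]+1 when the i-th and j-th bases match, else max(dp[i-1][j], dp[i][j-1]).
    ·  T  T  G  C  C  C  G  G
 ·  0  0  0  0  0  0  0  0  0
 A  0  0  0  0  0  0  0  0  0
 T  0  1  1  1  1  1  1  1  1
 G  0  1  1  2  2  2  2  2  2
 C  0  1  1  2  3  3  3  3  3
 C  0  1  1  2  3  4  4  4  4
 G  0  1  1  2  3  4  4  5  5
 C  0  1  1  2  3  4  5  5  5
 C  0  1  1  2  3  4  5  5  5
 G  0  1  1  2  3  4  5  6  6
 G  0  1  1  2  3  4  5  6  7
dp[10][8] = 7. One LCS (by backtracking along matches): TGCCCGG.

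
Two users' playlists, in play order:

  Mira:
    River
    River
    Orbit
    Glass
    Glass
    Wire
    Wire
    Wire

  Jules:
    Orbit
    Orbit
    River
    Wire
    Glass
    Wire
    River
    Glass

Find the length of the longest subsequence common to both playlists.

Pick River at Mira[1]=Jules[3], River at Mira[2]=Jules[7], Glass at Mira[5]=Jules[8]; all 3 songs appear in both, in order. Since dp[8][8] = 3, nothing longer is possible.

3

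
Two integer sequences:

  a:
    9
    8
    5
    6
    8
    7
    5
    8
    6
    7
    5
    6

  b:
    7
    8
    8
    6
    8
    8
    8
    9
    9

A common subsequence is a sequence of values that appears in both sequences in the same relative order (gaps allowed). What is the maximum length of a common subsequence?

4

Let dp[i][j] be the LCS length of the first i values of a and the first j values of b. dp[i][j] = dp[i-1][j-1]+1 when the i-th and j-th values match, else max(dp[i-1][j], dp[i][j-1]).
    ·  7  8  8  6  8  8  8  9  9
 ·  0  0  0  0  0  0  0  0  0  0
 9  0  0  0  0  0  0  0  0  1  1
 8  0  0  1  1  1  1  1  1  1  1
 5  0  0  1  1  1  1  1  1  1  1
 6  0  0  1  1  2  2  2  2  2  2
 8  0  0  1  2  2  3  3  3  3  3
 7  0  1  1  2  2  3  3  3  3  3
 5  0  1  1  2  2  3  3  3  3  3
 8  0  1  2  2  2  3  4  4  4  4
 6  0  1  2  2  3  3  4  4  4  4
 7  0  1  2  2  3  3  4  4  4  4
 5  0  1  2  2  3  3  4  4  4  4
 6  0  1  2  2  3  3  4  4  4  4
dp[12][9] = 4. One LCS (by backtracking along matches): 8, 6, 8, 8.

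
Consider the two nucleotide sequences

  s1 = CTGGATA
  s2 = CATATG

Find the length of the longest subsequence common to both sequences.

4

Let dp[i][j] be the LCS length of the first i bases of s1 and the first j bases of s2. dp[i][j] = dp[i-1][j-1]+1 when the i-th and j-th bases match, else max(dp[i-1][j], dp[i][j-1]).
    ·  C  A  T  A  T  G
 ·  0  0  0  0  0  0  0
 C  0  1  1  1  1  1  1
 T  0  1  1  2  2  2  2
 G  0  1  1  2  2  2  3
 G  0  1  1  2  2  2  3
 A  0  1  2  2  3  3  3
 T  0  1  2  3  3  4  4
 A  0  1  2  3  4  4  4
dp[7][6] = 4. One LCS (by backtracking along matches): CTAT.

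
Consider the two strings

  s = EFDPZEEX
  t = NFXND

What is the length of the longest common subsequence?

2

Let dp[i][j] be the LCS length of the first i characters of s and the first j characters of t. dp[i][j] = dp[i-1][j-1]+1 when the i-th and j-th characters match, else max(dp[i-1][j], dp[i][j-1]).
    ·  N  F  X  N  D
 ·  0  0  0  0  0  0
 E  0  0  0  0  0  0
 F  0  0  1  1  1  1
 D  0  0  1  1  1  2
 P  0  0  1  1  1  2
 Z  0  0  1  1  1  2
 E  0  0  1  1  1  2
 E  0  0  1  1  1  2
 X  0  0  1  2  2  2
dp[8][5] = 2. One LCS (by backtracking along matches): FD.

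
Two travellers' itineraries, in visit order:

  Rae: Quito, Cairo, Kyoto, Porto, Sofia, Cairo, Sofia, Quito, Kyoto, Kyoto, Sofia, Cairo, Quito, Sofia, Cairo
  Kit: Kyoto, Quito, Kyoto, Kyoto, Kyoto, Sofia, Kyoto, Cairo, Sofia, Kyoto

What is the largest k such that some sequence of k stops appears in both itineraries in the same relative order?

7

Match Quito at Rae[1]=Kit[2]; then Kyoto at Rae[3]=Kit[3]; then Kyoto at Rae[9]=Kit[4]; then Kyoto at Rae[10]=Kit[5]; then Sofia at Rae[11]=Kit[6]; then Cairo at Rae[12]=Kit[8]; then Sofia at Rae[14]=Kit[9] — 7 stops in the same relative order in both, and the DP table's final entry dp[15][10] is also 7, so no common subsequence is longer.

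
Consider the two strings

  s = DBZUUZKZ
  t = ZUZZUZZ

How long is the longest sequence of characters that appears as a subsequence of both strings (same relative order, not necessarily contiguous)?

Let dp[i][j] be the LCS length of the first i characters of s and the first j characters of t. dp[i][j] = dp[i-1][j-1]+1 when the i-th and j-th characters match, else max(dp[i-1][j], dp[i][j-1]).
    ·  Z  U  Z  Z  U  Z  Z
 ·  0  0  0  0  0  0  0  0
 D  0  0  0  0  0  0  0  0
 B  0  0  0  0  0  0  0  0
 Z  0  1  1  1  1  1  1  1
 U  0  1  2  2  2  2  2  2
 U  0  1  2  2  2  3  3  3
 Z  0  1  2  3  3  3  4  4
 K  0  1  2  3  3  3  4  4
 Z  0  1  2  3  4  4  4  5
dp[8][7] = 5. One LCS (by backtracking along matches): ZUUZZ.

5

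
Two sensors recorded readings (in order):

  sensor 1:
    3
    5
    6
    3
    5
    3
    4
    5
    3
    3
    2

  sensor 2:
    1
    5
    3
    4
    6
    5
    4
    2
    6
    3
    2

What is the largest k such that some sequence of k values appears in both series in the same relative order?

6

Pick 3 [1,3], 6 [3,5], 5 [5,6], 4 [7,7], 3 [10,10], 2 [11,11]; all 6 values appear in both, in order. dp[11][11] = 6 confirms this is the maximum.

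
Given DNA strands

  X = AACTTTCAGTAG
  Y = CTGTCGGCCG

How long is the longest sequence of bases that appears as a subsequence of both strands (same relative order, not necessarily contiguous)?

Let dp[i][j] be the LCS length of the first i bases of X and the first j bases of Y. dp[i][j] = dp[i-1][j-1]+1 when the i-th and j-th bases match, else max(dp[i-1][j], dp[i][j-1]).
    ·  C  T  G  T  C  G  G  C  C  G
 ·  0  0  0  0  0  0  0  0  0  0  0
 A  0  0  0  0  0  0  0  0  0  0  0
 A  0  0  0  0  0  0  0  0  0  0  0
 C  0  1  1  1  1  1  1  1  1  1  1
 T  0  1  2  2  2  2  2  2  2  2  2
 T  0  1  2  2  3  3  3  3  3  3  3
 T  0  1  2  2  3  3  3  3  3  3  3
 C  0  1  2  2  3  4  4  4  4  4  4
 A  0  1  2  2  3  4  4  4  4  4  4
 G  0  1  2  3  3  4  5  5  5  5  5
 T  0  1  2  3  4  4  5  5  5  5  5
 A  0  1  2  3  4  4  5  5  5  5  5
 G  0  1  2  3  4  4  5  6  6  6  6
dp[12][10] = 6. One LCS (by backtracking along matches): CTTCGG.

6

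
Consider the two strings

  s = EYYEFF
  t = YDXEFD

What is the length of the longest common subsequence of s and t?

Let dp[i][j] be the LCS length of the first i characters of s and the first j characters of t. dp[i][j] = dp[i-1][j-1]+1 when the i-th and j-th characters match, else max(dp[i-1][j], dp[i][j-1]).
    ·  Y  D  X  E  F  D
 ·  0  0  0  0  0  0  0
 E  0  0  0  0  1  1  1
 Y  0  1  1  1  1  1  1
 Y  0  1  1  1  1  1  1
 E  0  1  1  1  2  2  2
 F  0  1  1  1  2  3  3
 F  0  1  1  1  2  3  3
dp[6][6] = 3. One LCS (by backtracking along matches): YEF.

3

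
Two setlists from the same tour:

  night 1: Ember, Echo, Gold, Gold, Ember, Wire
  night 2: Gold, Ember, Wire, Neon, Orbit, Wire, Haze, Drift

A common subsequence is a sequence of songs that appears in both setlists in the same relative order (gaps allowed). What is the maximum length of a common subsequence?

Pick Gold [4,1] → Ember [5,2] → Wire [6,6]; all 3 songs appear in both, in order. dp[6][8] = 3 confirms this is the maximum.

3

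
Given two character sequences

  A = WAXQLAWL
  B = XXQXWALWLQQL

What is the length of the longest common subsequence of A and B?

5

Pick W at A[1]=B[5], A at A[2]=B[6], L at A[5]=B[7], W at A[7]=B[8], L at A[8]=B[12]; all 5 characters appear in both, in order. dp[8][12] = 5 confirms this is the maximum.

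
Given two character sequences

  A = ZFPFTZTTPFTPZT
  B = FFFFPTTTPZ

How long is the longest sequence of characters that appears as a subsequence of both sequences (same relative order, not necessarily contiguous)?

7

Let dp[i][j] be the LCS length of the first i characters of A and the first j characters of B. dp[i][j] = dp[i-1][j-1]+1 when the i-th and j-th characters match, else max(dp[i-1][j], dp[i][j-1]).
    ·  F  F  F  F  P  T  T  T  P  Z
 ·  0  0  0  0  0  0  0  0  0  0  0
 Z  0  0  0  0  0  0  0  0  0  0  1
 F  0  1  1  1  1  1  1  1  1  1  1
 P  0  1  1  1  1  2  2  2  2  2  2
 F  0  1  2  2  2  2  2  2  2  2  2
 T  0  1  2  2  2  2  3  3  3  3  3
 Z  0  1  2  2  2  2  3  3  3  3  4
 T  0  1  2  2  2  2  3  4  4  4  4
 T  0  1  2  2  2  2  3  4  5  5  5
 P  0  1  2  2  2  3  3  4  5  6  6
 F  0  1  2  3  3  3  3  4  5  6  6
 T  0  1  2  3  3  3  4  4  5  6  6
 P  0  1  2  3  3  4  4  4  5  6  6
 Z  0  1  2  3  3  4  4  4  5  6  7
 T  0  1  2  3  3  4  5  5  5  6  7
dp[14][10] = 7. One LCS (by backtracking along matches): FPTTTPZ.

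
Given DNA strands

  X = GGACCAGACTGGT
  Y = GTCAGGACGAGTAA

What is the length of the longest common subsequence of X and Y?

9

One common subsequence of length 9: G at X[1]=Y[1] → C at X[5]=Y[3] → A at X[6]=Y[4] → G at X[7]=Y[6] → A at X[8]=Y[7] → C at X[9]=Y[8] → G at X[11]=Y[9] → G at X[12]=Y[11] → T at X[13]=Y[12]. Since dp[13][14] = 9, nothing longer is possible.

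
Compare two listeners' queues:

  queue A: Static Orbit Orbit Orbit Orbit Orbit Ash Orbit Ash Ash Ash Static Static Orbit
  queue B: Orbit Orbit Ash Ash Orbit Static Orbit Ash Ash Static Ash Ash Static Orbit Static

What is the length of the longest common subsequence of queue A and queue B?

Match Orbit at queue A[2]=queue B[1], then Orbit at queue A[3]=queue B[2], then Orbit at queue A[4]=queue B[5], then Orbit at queue A[6]=queue B[7], then Ash at queue A[7]=queue B[8], then Ash at queue A[9]=queue B[9], then Ash at queue A[10]=queue B[11], then Ash at queue A[11]=queue B[12], then Static at queue A[12]=queue B[13], then Static at queue A[13]=queue B[15] — 10 songs in the same relative order in both. Since dp[14][15] = 10, nothing longer is possible.

10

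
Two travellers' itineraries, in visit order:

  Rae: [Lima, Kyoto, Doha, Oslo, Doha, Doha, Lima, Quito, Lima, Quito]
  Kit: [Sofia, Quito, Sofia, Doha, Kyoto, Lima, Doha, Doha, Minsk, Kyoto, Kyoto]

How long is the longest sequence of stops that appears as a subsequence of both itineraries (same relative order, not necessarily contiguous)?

3

Pick Lima (Rae #1, Kit #6), Doha (Rae #3, Kit #7), Doha (Rae #5, Kit #8); all 3 stops appear in both, in order, and the DP table's final entry dp[10][11] is also 3, so no common subsequence is longer.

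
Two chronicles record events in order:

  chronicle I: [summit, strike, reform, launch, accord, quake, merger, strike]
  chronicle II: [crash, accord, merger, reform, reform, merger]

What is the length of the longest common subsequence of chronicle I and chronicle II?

Taking reform at chronicle I[3]=chronicle II[5], merger at chronicle I[7]=chronicle II[6] gives a common subsequence of length 2. dp[8][6] = 2 confirms this is the maximum.

2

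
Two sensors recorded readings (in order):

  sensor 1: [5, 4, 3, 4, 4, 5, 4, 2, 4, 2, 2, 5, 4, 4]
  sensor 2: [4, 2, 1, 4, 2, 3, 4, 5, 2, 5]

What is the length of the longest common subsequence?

One common subsequence of length 6: 4 [2,4], then 3 [3,6], then 4 [5,7], then 5 [6,8], then 2 [11,9], then 5 [12,10]. Since dp[14][10] = 6, nothing longer is possible.

6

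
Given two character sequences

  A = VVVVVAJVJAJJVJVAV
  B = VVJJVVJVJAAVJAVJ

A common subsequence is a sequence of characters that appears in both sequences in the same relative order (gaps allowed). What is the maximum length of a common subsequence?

One common subsequence of length 12: V (A #1, B #1), V (A #2, B #2), V (A #4, B #5), V (A #5, B #6), J (A #7, B #7), V (A #8, B #8), J (A #9, B #9), A (A #10, B #11), V (A #13, B #12), J (A #14, B #13), A (A #16, B #14), V (A #17, B #15). Since dp[17][16] = 12, nothing longer is possible.

12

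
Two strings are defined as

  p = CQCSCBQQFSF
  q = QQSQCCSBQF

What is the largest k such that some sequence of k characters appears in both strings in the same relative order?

Pick C [1,5]; then C [3,6]; then S [4,7]; then B [6,8]; then Q [8,9]; then F [11,10]; all 6 characters appear in both, in order. The LCS DP gives dp[11][10] = 6, so this is optimal.

6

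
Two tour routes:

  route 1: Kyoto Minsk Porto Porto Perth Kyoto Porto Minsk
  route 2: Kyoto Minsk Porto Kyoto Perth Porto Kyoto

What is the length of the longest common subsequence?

5

Pick Kyoto at route 1[1]=route 2[1], Minsk at route 1[2]=route 2[2], Porto at route 1[3]=route 2[3], Porto at route 1[4]=route 2[6], Kyoto at route 1[6]=route 2[7]; all 5 stops appear in both, in order. Since dp[8][7] = 5, nothing longer is possible.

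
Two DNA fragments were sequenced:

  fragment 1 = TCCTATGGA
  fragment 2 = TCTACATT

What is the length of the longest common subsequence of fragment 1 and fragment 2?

5

Let dp[i][j] be the LCS length of the first i bases of fragment 1 and the first j bases of fragment 2. dp[i][j] = dp[i-1][j-1]+1 when the i-th and j-th bases match, else max(dp[i-1][j], dp[i][j-1]).
    ·  T  C  T  A  C  A  T  T
 ·  0  0  0  0  0  0  0  0  0
 T  0  1  1  1  1  1  1  1  1
 C  0  1  2  2  2  2  2  2  2
 C  0  1  2  2  2  3  3  3  3
 T  0  1  2  3  3  3  3  4  4
 A  0  1  2  3  4  4  4  4  4
 T  0  1  2  3  4  4  4  5  5
 G  0  1  2  3  4  4  4  5  5
 G  0  1  2  3  4  4  4  5  5
 A  0  1  2  3  4  4  5  5  5
dp[9][8] = 5. One LCS (by backtracking along matches): TCCTT.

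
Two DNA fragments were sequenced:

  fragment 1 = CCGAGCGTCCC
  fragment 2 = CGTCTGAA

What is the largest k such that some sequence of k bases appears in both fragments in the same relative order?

Let dp[i][j] be the LCS length of the first i bases of fragment 1 and the first j bases of fragment 2. dp[i][j] = dp[i-1][j-1]+1 when the i-th and j-th bases match, else max(dp[i-1][j], dp[i][j-1]).
    ·  C  G  T  C  T  G  A  A
 ·  0  0  0  0  0  0  0  0  0
 C  0  1  1  1  1  1  1  1  1
 C  0  1  1  1  2  2  2  2  2
 G  0  1  2  2  2  2  3  3  3
 A  0  1  2  2  2  2  3  4  4
 G  0  1  2  2  2  2  3  4  4
 C  0  1  2  2  3  3  3  4  4
 G  0  1  2  2  3  3  4  4  4
 T  0  1  2  3  3  4  4  4  4
 C  0  1  2  3  4  4  4  4  4
 C  0  1  2  3  4  4  4  4  4
 C  0  1  2  3  4  4  4  4  4
dp[11][8] = 4. One LCS (by backtracking along matches): CCGA.

4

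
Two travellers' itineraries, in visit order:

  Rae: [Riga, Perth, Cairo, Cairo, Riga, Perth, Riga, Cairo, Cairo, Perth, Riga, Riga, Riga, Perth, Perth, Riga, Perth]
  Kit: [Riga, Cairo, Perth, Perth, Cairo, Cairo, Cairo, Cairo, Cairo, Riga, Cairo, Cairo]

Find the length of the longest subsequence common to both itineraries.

7

Pick Riga [1,1]; then Perth [2,4]; then Cairo [3,8]; then Cairo [4,9]; then Riga [7,10]; then Cairo [8,11]; then Cairo [9,12]; all 7 stops appear in both, in order. The LCS DP gives dp[17][12] = 7, so this is optimal.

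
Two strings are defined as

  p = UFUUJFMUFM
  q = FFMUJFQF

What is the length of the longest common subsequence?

Taking F at p[2]=q[2], then U at p[4]=q[4], then J at p[5]=q[5], then F at p[6]=q[6], then F at p[9]=q[8] gives a common subsequence of length 5. Since dp[10][8] = 5, nothing longer is possible.

5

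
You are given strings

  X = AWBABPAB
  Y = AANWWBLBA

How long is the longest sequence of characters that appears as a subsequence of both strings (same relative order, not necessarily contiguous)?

5

Let dp[i][j] be the LCS length of the first i characters of X and the first j characters of Y. dp[i][j] = dp[i-1][j-1]+1 when the i-th and j-th characters match, else max(dp[i-1][j], dp[i][j-1]).
    ·  A  A  N  W  W  B  L  B  A
 ·  0  0  0  0  0  0  0  0  0  0
 A  0  1  1  1  1  1  1  1  1  1
 W  0  1  1  1  2  2  2  2  2  2
 B  0  1  1  1  2  2  3  3  3  3
 A  0  1  2  2  2  2  3  3  3  4
 B  0  1  2  2  2  2  3  3  4  4
 P  0  1  2  2  2  2  3  3  4  4
 A  0  1  2  2  2  2  3  3  4  5
 B  0  1  2  2  2  2  3  3  4  5
dp[8][9] = 5. One LCS (by backtracking along matches): AWBBA.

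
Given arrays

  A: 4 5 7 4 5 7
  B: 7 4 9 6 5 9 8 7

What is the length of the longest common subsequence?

4

One common subsequence of length 4: 7 [3,1], then 4 [4,2], then 5 [5,5], then 7 [6,8]. Since dp[6][8] = 4, nothing longer is possible.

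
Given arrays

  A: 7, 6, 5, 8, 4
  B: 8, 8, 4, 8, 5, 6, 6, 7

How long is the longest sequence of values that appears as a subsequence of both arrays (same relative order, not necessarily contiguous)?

2

One common subsequence of length 2: 8 (A #4, B #2) → 4 (A #5, B #3), and the DP table's final entry dp[5][8] is also 2, so no common subsequence is longer.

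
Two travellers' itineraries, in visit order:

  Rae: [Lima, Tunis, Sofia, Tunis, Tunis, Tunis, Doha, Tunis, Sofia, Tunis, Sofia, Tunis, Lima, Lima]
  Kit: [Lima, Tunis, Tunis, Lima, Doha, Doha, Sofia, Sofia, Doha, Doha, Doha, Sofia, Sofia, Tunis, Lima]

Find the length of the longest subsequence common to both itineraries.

8

Pick Lima (Rae #1, Kit #1), then Tunis (Rae #2, Kit #3), then Sofia (Rae #3, Kit #8), then Doha (Rae #7, Kit #11), then Sofia (Rae #9, Kit #12), then Sofia (Rae #11, Kit #13), then Tunis (Rae #12, Kit #14), then Lima (Rae #14, Kit #15); all 8 stops appear in both, in order. The LCS DP gives dp[14][15] = 8, so this is optimal.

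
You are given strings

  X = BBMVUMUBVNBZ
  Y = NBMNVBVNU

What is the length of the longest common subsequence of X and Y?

6

One common subsequence of length 6: B [2,2]; then M [3,3]; then V [4,5]; then B [8,6]; then V [9,7]; then N [10,8]. Since dp[12][9] = 6, nothing longer is possible.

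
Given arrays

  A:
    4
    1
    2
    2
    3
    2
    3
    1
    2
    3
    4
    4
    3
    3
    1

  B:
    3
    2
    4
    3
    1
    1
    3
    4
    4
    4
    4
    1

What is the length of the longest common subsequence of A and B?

8

One common subsequence of length 8: 3 at A[5]=B[1], 2 at A[6]=B[2], 3 at A[7]=B[4], 1 at A[8]=B[6], 3 at A[10]=B[7], 4 at A[11]=B[10], 4 at A[12]=B[11], 1 at A[15]=B[12]. Since dp[15][12] = 8, nothing longer is possible.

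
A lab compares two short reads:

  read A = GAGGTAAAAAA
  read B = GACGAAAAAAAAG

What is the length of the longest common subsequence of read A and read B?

9

Let dp[i][j] be the LCS length of the first i bases of read A and the first j bases of read B. dp[i][j] = dp[i-1][j-1]+1 when the i-th and j-th bases match, else max(dp[i-1][j], dp[i][j-1]).
    ·  G  A  C  G  A  A  A  A  A  A  A  A  G
 ·  0  0  0  0  0  0  0  0  0  0  0  0  0  0
 G  0  1  1  1  1  1  1  1  1  1  1  1  1  1
 A  0  1  2  2  2  2  2  2  2  2  2  2  2  2
 G  0  1  2  2  3  3  3  3  3  3  3  3  3  3
 G  0  1  2  2  3  3  3  3  3  3  3  3  3  4
 T  0  1  2  2  3  3  3  3  3  3  3  3  3  4
 A  0  1  2  2  3  4  4  4  4  4  4  4  4  4
 A  0  1  2  2  3  4  5  5  5  5  5  5  5  5
 A  0  1  2  2  3  4  5  6  6  6  6  6  6  6
 A  0  1  2  2  3  4  5  6  7  7  7  7  7  7
 A  0  1  2  2  3  4  5  6  7  8  8  8  8  8
 A  0  1  2  2  3  4  5  6  7  8  9  9  9  9
dp[11][13] = 9. One LCS (by backtracking along matches): GAGAAAAAA.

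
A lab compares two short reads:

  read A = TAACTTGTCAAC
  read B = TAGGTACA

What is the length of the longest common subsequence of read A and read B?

Match T (read A #1, read B #1), then A (read A #2, read B #2), then G (read A #7, read B #4), then T (read A #8, read B #5), then C (read A #9, read B #7), then A (read A #11, read B #8) — 6 bases in the same relative order in both, and the DP table's final entry dp[12][8] is also 6, so no common subsequence is longer.

6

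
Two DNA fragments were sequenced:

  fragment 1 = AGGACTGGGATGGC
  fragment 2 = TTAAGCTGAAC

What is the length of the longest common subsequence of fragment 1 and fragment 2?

7

Match A at fragment 1[1]=fragment 2[4], then G at fragment 1[3]=fragment 2[5], then C at fragment 1[5]=fragment 2[6], then T at fragment 1[6]=fragment 2[7], then G at fragment 1[7]=fragment 2[8], then A at fragment 1[10]=fragment 2[10], then C at fragment 1[14]=fragment 2[11] — 7 bases in the same relative order in both. The LCS DP gives dp[14][11] = 7, so this is optimal.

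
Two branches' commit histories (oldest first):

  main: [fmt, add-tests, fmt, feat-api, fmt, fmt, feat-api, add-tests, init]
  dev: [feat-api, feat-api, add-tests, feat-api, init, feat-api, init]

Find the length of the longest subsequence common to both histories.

Taking add-tests [2,3] → feat-api [4,4] → feat-api [7,6] → init [9,7] gives a common subsequence of length 4. dp[9][7] = 4 confirms this is the maximum.

4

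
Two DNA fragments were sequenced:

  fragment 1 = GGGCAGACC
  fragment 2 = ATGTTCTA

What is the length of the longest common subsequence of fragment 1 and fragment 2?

3

Taking G at fragment 1[1]=fragment 2[3], C at fragment 1[4]=fragment 2[6], A at fragment 1[7]=fragment 2[8] gives a common subsequence of length 3. The LCS DP gives dp[9][8] = 3, so this is optimal.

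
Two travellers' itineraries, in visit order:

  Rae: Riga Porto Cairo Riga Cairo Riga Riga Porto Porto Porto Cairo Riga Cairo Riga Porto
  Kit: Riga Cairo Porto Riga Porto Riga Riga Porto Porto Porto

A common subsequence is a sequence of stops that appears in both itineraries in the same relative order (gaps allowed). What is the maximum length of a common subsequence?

8

Match Riga [1,1] → Porto [2,3] → Riga [4,4] → Riga [6,6] → Riga [7,7] → Porto [9,8] → Porto [10,9] → Porto [15,10] — 8 stops in the same relative order in both, and the DP table's final entry dp[15][10] is also 8, so no common subsequence is longer.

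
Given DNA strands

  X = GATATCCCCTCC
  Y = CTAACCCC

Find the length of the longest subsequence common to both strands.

One common subsequence of length 6: A (X #2, Y #3) → A (X #4, Y #4) → C (X #8, Y #5) → C (X #9, Y #6) → C (X #11, Y #7) → C (X #12, Y #8). Since dp[12][8] = 6, nothing longer is possible.

6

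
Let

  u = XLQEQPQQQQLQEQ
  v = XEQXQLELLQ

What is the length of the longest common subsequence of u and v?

7

Match X at u[1]=v[1]; then E at u[4]=v[2]; then Q at u[5]=v[3]; then Q at u[10]=v[5]; then L at u[11]=v[6]; then E at u[13]=v[7]; then Q at u[14]=v[10] — 7 characters in the same relative order in both. Since dp[14][10] = 7, nothing longer is possible.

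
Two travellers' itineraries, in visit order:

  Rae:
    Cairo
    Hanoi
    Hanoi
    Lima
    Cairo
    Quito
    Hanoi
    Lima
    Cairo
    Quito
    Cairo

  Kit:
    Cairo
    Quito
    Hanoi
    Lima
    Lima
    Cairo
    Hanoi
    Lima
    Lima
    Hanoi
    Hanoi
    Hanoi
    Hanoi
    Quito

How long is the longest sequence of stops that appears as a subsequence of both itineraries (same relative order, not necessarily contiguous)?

7

Pick Cairo [1,1], Hanoi [2,3], Lima [4,5], Cairo [5,6], Hanoi [7,7], Lima [8,9], Quito [10,14]; all 7 stops appear in both, in order. dp[11][14] = 7 confirms this is the maximum.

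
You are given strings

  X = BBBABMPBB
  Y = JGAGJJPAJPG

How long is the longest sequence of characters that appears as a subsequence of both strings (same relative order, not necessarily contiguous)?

2

One common subsequence of length 2: A [4,8]; then P [7,10]. Since dp[9][11] = 2, nothing longer is possible.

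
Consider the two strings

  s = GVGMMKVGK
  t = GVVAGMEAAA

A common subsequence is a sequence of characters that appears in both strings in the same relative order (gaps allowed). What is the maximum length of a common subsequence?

4

Taking G at s[1]=t[1], V at s[2]=t[3], G at s[3]=t[5], M at s[4]=t[6] gives a common subsequence of length 4. The LCS DP gives dp[9][10] = 4, so this is optimal.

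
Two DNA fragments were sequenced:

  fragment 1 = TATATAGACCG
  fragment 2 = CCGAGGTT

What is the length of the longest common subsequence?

3

Taking A at fragment 1[2]=fragment 2[4] → T at fragment 1[3]=fragment 2[7] → T at fragment 1[5]=fragment 2[8] gives a common subsequence of length 3. Since dp[11][8] = 3, nothing longer is possible.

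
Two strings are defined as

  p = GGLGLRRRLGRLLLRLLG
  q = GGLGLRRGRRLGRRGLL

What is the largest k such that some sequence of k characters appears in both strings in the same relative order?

14

One common subsequence of length 14: G at p[1]=q[1]; then G at p[2]=q[2]; then L at p[3]=q[3]; then G at p[4]=q[4]; then L at p[5]=q[5]; then R at p[6]=q[7]; then R at p[7]=q[9]; then R at p[8]=q[10]; then L at p[9]=q[11]; then G at p[10]=q[12]; then R at p[11]=q[13]; then R at p[15]=q[14]; then L at p[16]=q[16]; then L at p[17]=q[17], and the DP table's final entry dp[18][17] is also 14, so no common subsequence is longer.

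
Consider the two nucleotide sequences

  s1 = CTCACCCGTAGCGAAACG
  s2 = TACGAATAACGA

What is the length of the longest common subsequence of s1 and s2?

10

Taking T (s1 #2, s2 #1), A (s1 #4, s2 #2), C (s1 #7, s2 #3), G (s1 #8, s2 #4), A (s1 #10, s2 #5), A (s1 #14, s2 #6), A (s1 #15, s2 #8), A (s1 #16, s2 #9), C (s1 #17, s2 #10), G (s1 #18, s2 #11) gives a common subsequence of length 10. Since dp[18][12] = 10, nothing longer is possible.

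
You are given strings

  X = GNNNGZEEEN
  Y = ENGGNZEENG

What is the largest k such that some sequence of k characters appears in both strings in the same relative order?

6

Match G at X[1]=Y[4]; then N at X[4]=Y[5]; then Z at X[6]=Y[6]; then E at X[8]=Y[7]; then E at X[9]=Y[8]; then N at X[10]=Y[9] — 6 characters in the same relative order in both. Since dp[10][10] = 6, nothing longer is possible.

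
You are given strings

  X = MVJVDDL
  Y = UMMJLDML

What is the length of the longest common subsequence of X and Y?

4

Match M [1,3]; then J [3,4]; then D [5,6]; then L [7,8] — 4 characters in the same relative order in both, and the DP table's final entry dp[7][8] is also 4, so no common subsequence is longer.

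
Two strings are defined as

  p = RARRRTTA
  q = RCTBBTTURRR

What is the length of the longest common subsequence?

One common subsequence of length 4: R [1,1] → R [3,9] → R [4,10] → R [5,11]. The LCS DP gives dp[8][11] = 4, so this is optimal.

4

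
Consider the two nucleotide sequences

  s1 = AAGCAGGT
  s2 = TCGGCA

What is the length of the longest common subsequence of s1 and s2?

Let dp[i][j] be the LCS length of the first i bases of s1 and the first j bases of s2. dp[i][j] = dp[i-1][j-1]+1 when the i-th and j-th bases match, else max(dp[i-1][j], dp[i][j-1]).
    ·  T  C  G  G  C  A
 ·  0  0  0  0  0  0  0
 A  0  0  0  0  0  0  1
 A  0  0  0  0  0  0  1
 G  0  0  0  1  1  1  1
 C  0  0  1  1  1  2  2
 A  0  0  1  1  1  2  3
 G  0  0  1  2  2  2  3
 G  0  0  1  2  3  3  3
 T  0  1  1  2  3  3  3
dp[8][6] = 3. One LCS (by backtracking along matches): GCA.

3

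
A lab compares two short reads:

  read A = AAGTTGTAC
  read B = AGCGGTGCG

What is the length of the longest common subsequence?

Match A [1,1]; then G [3,5]; then T [5,6]; then G [6,7]; then C [9,8] — 5 bases in the same relative order in both. Since dp[9][9] = 5, nothing longer is possible.

5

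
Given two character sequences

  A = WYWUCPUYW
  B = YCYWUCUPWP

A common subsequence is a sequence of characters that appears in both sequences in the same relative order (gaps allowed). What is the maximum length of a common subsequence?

6

Let dp[i][j] be the LCS length of the first i characters of A and the first j characters of B. dp[i][j] = dp[i-1][j-1]+1 when the i-th and j-th characters match, else max(dp[i-1][j], dp[i][j-1]).
    ·  Y  C  Y  W  U  C  U  P  W  P
 ·  0  0  0  0  0  0  0  0  0  0  0
 W  0  0  0  0  1  1  1  1  1  1  1
 Y  0  1  1  1  1  1  1  1  1  1  1
 W  0  1  1  1  2  2  2  2  2  2  2
 U  0  1  1  1  2  3  3  3  3  3  3
 C  0  1  2  2  2  3  4  4  4  4  4
 P  0  1  2  2  2  3  4  4  5  5  5
 U  0  1  2  2  2  3  4  5  5  5  5
 Y  0  1  2  3  3  3  4  5  5  5  5
 W  0  1  2  3  4  4  4  5  5  6  6
dp[9][10] = 6. One LCS (by backtracking along matches): YWUCPW.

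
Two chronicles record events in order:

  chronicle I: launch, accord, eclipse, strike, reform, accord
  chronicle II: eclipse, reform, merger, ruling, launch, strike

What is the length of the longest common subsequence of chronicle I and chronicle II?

Taking launch at chronicle I[1]=chronicle II[5], strike at chronicle I[4]=chronicle II[6] gives a common subsequence of length 2, and the DP table's final entry dp[6][6] is also 2, so no common subsequence is longer.

2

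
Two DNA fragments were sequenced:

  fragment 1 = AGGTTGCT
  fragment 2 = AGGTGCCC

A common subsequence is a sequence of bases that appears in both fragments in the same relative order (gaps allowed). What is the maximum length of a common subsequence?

6

Pick A (fragment 1 #1, fragment 2 #1), then G (fragment 1 #2, fragment 2 #2), then G (fragment 1 #3, fragment 2 #3), then T (fragment 1 #5, fragment 2 #4), then G (fragment 1 #6, fragment 2 #5), then C (fragment 1 #7, fragment 2 #8); all 6 bases appear in both, in order. Since dp[8][8] = 6, nothing longer is possible.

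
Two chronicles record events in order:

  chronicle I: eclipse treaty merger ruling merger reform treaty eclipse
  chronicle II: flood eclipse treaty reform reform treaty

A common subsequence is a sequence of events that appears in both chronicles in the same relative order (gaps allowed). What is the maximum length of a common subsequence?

4

Match eclipse at chronicle I[1]=chronicle II[2], treaty at chronicle I[2]=chronicle II[3], reform at chronicle I[6]=chronicle II[5], treaty at chronicle I[7]=chronicle II[6] — 4 events in the same relative order in both, and the DP table's final entry dp[8][6] is also 4, so no common subsequence is longer.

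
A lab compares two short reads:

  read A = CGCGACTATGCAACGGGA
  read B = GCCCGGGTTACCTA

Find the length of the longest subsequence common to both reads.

Match C (read A #1, read B #4), then G (read A #2, read B #6), then G (read A #4, read B #7), then T (read A #7, read B #9), then A (read A #8, read B #10), then C (read A #11, read B #11), then C (read A #14, read B #12), then A (read A #18, read B #14) — 8 bases in the same relative order in both. dp[18][14] = 8 confirms this is the maximum.

8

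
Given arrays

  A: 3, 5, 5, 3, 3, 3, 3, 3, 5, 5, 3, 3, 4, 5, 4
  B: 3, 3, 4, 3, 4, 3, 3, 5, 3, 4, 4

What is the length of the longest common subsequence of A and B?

9

Taking 3 (A #1, B #1) → 3 (A #4, B #2) → 3 (A #5, B #4) → 3 (A #7, B #6) → 3 (A #8, B #7) → 5 (A #10, B #8) → 3 (A #12, B #9) → 4 (A #13, B #10) → 4 (A #15, B #11) gives a common subsequence of length 9, and the DP table's final entry dp[15][11] is also 9, so no common subsequence is longer.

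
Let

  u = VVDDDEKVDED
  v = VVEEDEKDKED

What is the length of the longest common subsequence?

8

Let dp[i][j] be the LCS length of the first i characters of u and the first j characters of v. dp[i][j] = dp[i-1][j-1]+1 when the i-th and j-th characters match, else max(dp[i-1][j], dp[i][j-1]).
    ·  V  V  E  E  D  E  K  D  K  E  D
 ·  0  0  0  0  0  0  0  0  0  0  0  0
 V  0  1  1  1  1  1  1  1  1  1  1  1
 V  0  1  2  2  2  2  2  2  2  2  2  2
 D  0  1  2  2  2  3  3  3  3  3  3  3
 D  0  1  2  2  2  3  3  3  4  4  4  4
 D  0  1  2  2  2  3  3  3  4  4  4  5
 E  0  1  2  3  3  3  4  4  4  4  5  5
 K  0  1  2  3  3  3  4  5  5  5  5  5
 V  0  1  2  3  3  3  4  5  5  5  5  5
 D  0  1  2  3  3  4  4  5  6  6  6  6
 E  0  1  2  3  4  4  5  5  6  6  7  7
 D  0  1  2  3  4  5  5  5  6  6  7  8
dp[11][11] = 8. One LCS (by backtracking along matches): VVDEKDED.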